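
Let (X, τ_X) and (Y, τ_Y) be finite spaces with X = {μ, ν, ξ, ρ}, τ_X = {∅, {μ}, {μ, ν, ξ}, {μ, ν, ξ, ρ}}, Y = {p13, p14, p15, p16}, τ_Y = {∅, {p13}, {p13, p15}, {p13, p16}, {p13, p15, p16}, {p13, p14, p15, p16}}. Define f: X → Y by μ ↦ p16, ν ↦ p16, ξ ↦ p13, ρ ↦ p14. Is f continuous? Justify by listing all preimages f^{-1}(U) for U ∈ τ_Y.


f is NOT continuous.

Compute f^{-1}(U) for each U ∈ τ_Y:
  U = ∅: f^{-1}(U) = ∅ ∈ τ_X ✓.
  U = {p13}: f^{-1}(U) = {ξ} ∉ τ_X ✗.
  U = {p13, p15}: f^{-1}(U) = {ξ} ∉ τ_X ✗.
  U = {p13, p16}: f^{-1}(U) = {μ, ν, ξ} ∈ τ_X ✓.
  U = {p13, p15, p16}: f^{-1}(U) = {μ, ν, ξ} ∈ τ_X ✓.
  U = {p13, p14, p15, p16}: f^{-1}(U) = {μ, ν, ξ, ρ} ∈ τ_X ✓.
Found U = {p13} with f^{-1}(U) = {ξ} not in τ_X. Therefore f is NOT continuous.


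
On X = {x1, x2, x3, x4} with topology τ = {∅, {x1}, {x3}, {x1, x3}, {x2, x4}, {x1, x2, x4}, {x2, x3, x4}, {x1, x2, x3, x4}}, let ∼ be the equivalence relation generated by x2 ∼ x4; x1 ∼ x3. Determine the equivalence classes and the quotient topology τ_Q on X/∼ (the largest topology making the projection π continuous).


X/∼ = {[x1=x3], [x2=x4]}; |τ_Q| = 4.

Equivalence classes: [x1=x3], [x2=x4].
Quotient map π: X → X/∼ sends x1 ↦ [x1=x3], x2 ↦ [x2=x4], x3 ↦ [x1=x3], x4 ↦ [x2=x4].
For each subset V ⊆ X/∼, compute π^{-1}(V) ⊆ X and check whether π^{-1}(V) ∈ τ. V is open in τ_Q iff π^{-1}(V) ∈ τ.
  V = {}: π^{-1}(V) = ∅ ∈ τ ✓.
  V = {[x1=x3]}: π^{-1}(V) = {x1, x3} ∈ τ ✓.
  V = {[x2=x4]}: π^{-1}(V) = {x2, x4} ∈ τ ✓.
  V = {[x1=x3], [x2=x4]}: π^{-1}(V) = {x1, x2, x3, x4} ∈ τ ✓.
Open sets in the quotient: τ_Q = {{}, {[x1=x3]}, {[x2=x4]}, {[x1=x3], [x2=x4]}} (4 elements).


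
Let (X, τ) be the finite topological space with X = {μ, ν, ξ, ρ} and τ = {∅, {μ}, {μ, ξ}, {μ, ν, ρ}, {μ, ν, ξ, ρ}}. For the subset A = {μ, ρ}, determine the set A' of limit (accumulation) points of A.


A' = {ν, ξ, ρ}

For each x ∈ X, list the open sets U ∈ τ with x ∈ U, then check whether U ∩ (A ∖ {x}) ≠ ∅ for every such U.
  x = μ: open {μ} ∋ x has {μ} ∩ (A ∖ {μ}) = ∅, so x is NOT a limit point.
  x = ν: opens ∋ x are {μ, ν, ρ}, {μ, ν, ξ, ρ}; each meets A ∖ {ν}, so x IS a limit point.
  x = ξ: opens ∋ x are {μ, ξ}, {μ, ν, ξ, ρ}; each meets A ∖ {ξ}, so x IS a limit point.
  x = ρ: opens ∋ x are {μ, ν, ρ}, {μ, ν, ξ, ρ}; each meets A ∖ {ρ}, so x IS a limit point.
Collecting: A' = {ν, ξ, ρ}.


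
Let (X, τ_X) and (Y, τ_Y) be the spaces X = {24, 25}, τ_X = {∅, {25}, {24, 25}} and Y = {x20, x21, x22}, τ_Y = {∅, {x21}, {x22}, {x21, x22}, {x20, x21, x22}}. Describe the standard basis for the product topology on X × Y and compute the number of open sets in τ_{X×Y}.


Basis B = {∅ × ∅, {25} × {x21}, {25} × {x22}, {24, 25} × {x21}, {24, 25} × {x22}, {25} × {x21, x22}, {25} × {x20, x21, x22}, {24, 25} × {x21, x22}, {24, 25} × {x20, x21, x22}}; |τ_{X×Y}| = 14.

Enumerate products U × V with U ∈ τ_X, V ∈ τ_Y (deduplicated):
  ∅ × ∅ = {} (∅)
  {25} × {x21} = {(25,x21)}
  {25} × {x22} = {(25,x22)}
  {24, 25} × {x21} = {(24,x21), (25,x21)}
  {24, 25} × {x22} = {(24,x22), (25,x22)}
  {25} × {x21, x22} = {(25,x21), (25,x22)}
  {25} × {x20, x21, x22} = {(25,x20), (25,x21), (25,x22)}
  {24, 25} × {x21, x22} = {(24,x21), (24,x22), (25,x21), (25,x22)}
  {24, 25} × {x20, x21, x22} = {(24,x20), (24,x21), (24,x22), (25,x20), (25,x21), (25,x22)}
These 9 distinct sets form the basis B.
Close under arbitrary unions to get τ_{X×Y}; counting gives |τ_{X×Y}| = 14.


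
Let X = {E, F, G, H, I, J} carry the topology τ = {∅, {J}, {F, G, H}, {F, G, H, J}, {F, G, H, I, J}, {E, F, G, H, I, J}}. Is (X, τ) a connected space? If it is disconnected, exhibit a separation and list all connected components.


(X, τ) is connected.

Find clopen sets (U ∈ τ with X ∖ U ∈ τ):
  U = ∅, X ∖ U = {E, F, G, H, I, J} — both open, so U is clopen.
  U = {E, F, G, H, I, J}, X ∖ U = ∅ — both open, so U is clopen.
Only trivial clopens (∅ and X) exist, so (X, τ) is connected.
Compute connected components by grouping points that agree on all clopens:
  component: {E, F, G, H, I, J}


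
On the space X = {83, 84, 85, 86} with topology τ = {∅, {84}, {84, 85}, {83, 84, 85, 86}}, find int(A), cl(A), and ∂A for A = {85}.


int(A) = ∅, cl(A) = {83, 85, 86}, ∂A = {83, 85, 86}.

Closed sets in (X, τ) are complements of opens:
  closed(X, τ) = {∅, {83, 86}, {83, 85, 86}, {83, 84, 85, 86}}.
int(A) = ⋃ {U ∈ τ : U ⊆ A}. Opens contained in A: ∅.
Taking the union of these: int(A) = ∅.
cl(A) = ⋂ {C closed : A ⊆ C}. Closed sets containing A: {83, 85, 86}, {83, 84, 85, 86}.
Intersecting these: cl(A) = {83, 85, 86}.
∂A = cl(A) ∖ int(A) = {83, 85, 86} ∖ ∅ = {83, 85, 86}.


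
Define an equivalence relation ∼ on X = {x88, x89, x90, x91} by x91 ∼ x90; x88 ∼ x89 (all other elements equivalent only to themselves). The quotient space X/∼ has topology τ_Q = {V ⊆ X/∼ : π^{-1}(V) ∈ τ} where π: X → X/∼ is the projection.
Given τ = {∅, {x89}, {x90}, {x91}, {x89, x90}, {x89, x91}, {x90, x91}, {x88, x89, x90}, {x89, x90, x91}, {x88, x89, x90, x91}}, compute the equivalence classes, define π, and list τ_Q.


X/∼ = {[x88=x89], [x90=x91]}; |τ_Q| = 3.

Equivalence classes: [x88=x89], [x90=x91].
Quotient map π: X → X/∼ sends x88 ↦ [x88=x89], x89 ↦ [x88=x89], x90 ↦ [x90=x91], x91 ↦ [x90=x91].
For each subset V ⊆ X/∼, compute π^{-1}(V) ⊆ X and check whether π^{-1}(V) ∈ τ. V is open in τ_Q iff π^{-1}(V) ∈ τ.
  V = {}: π^{-1}(V) = ∅ ∈ τ ✓.
  V = {[x88=x89]}: π^{-1}(V) = {x88, x89} ∉ τ ✗.
  V = {[x90=x91]}: π^{-1}(V) = {x90, x91} ∈ τ ✓.
  V = {[x88=x89], [x90=x91]}: π^{-1}(V) = {x88, x89, x90, x91} ∈ τ ✓.
Open sets in the quotient: τ_Q = {{}, {[x90=x91]}, {[x88=x89], [x90=x91]}} (3 elements).


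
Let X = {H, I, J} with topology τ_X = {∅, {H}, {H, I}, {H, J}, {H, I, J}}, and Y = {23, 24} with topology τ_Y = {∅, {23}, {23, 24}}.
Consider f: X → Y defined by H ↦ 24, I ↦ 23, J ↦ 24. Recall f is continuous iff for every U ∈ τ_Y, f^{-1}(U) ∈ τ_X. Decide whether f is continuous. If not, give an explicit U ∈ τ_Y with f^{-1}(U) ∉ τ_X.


f is NOT continuous.

Compute f^{-1}(U) for each U ∈ τ_Y:
  U = ∅: f^{-1}(U) = ∅ ∈ τ_X ✓.
  U = {23}: f^{-1}(U) = {I} ∉ τ_X ✗.
  U = {23, 24}: f^{-1}(U) = {H, I, J} ∈ τ_X ✓.
Found U = {23} with f^{-1}(U) = {I} not in τ_X. Therefore f is NOT continuous.


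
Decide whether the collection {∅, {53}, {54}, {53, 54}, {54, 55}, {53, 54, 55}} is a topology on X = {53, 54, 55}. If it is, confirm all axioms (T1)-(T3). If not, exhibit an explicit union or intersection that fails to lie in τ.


τ IS a topology on X.

Axiom (T1): ∅ ∈ τ? Yes; X ∈ τ? Yes.
Axiom (T2/T3): check pairwise unions and intersections of members of τ.
All pairwise intersections and unions checked — each lies in τ. Therefore τ satisfies (T1), (T2), (T3): it IS a topology on X.


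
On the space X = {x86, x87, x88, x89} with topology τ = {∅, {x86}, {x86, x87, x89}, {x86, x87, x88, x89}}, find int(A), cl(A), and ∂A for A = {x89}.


int(A) = ∅, cl(A) = {x87, x88, x89}, ∂A = {x87, x88, x89}.

Closed sets in (X, τ) are complements of opens:
  closed(X, τ) = {∅, {x88}, {x87, x88, x89}, {x86, x87, x88, x89}}.
int(A) = ⋃ {U ∈ τ : U ⊆ A}. Opens contained in A: ∅.
Taking the union of these: int(A) = ∅.
cl(A) = ⋂ {C closed : A ⊆ C}. Closed sets containing A: {x87, x88, x89}, {x86, x87, x88, x89}.
Intersecting these: cl(A) = {x87, x88, x89}.
∂A = cl(A) ∖ int(A) = {x87, x88, x89} ∖ ∅ = {x87, x88, x89}.


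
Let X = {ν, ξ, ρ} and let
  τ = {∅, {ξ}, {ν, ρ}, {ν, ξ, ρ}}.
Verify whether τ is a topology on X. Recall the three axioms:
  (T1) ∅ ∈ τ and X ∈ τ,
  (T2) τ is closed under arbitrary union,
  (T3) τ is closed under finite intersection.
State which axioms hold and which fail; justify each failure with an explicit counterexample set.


τ IS a topology on X.

Axiom (T1): ∅ ∈ τ? Yes; X ∈ τ? Yes.
Axiom (T2/T3): check pairwise unions and intersections of members of τ.
All pairwise intersections and unions checked — each lies in τ. Therefore τ satisfies (T1), (T2), (T3): it IS a topology on X.


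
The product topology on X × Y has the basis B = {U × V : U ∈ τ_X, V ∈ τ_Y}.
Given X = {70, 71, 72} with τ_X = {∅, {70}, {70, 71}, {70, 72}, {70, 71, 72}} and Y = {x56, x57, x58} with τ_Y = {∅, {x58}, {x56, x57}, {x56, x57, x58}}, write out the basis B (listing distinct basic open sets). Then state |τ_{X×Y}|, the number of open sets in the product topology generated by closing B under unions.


Basis B = {∅ × ∅, {70} × {x58}, {70} × {x56, x57}, {70, 71} × {x58}, {70, 72} × {x58}, {70} × {x56, x57, x58}, {70, 71, 72} × {x58}, {70, 71} × {x56, x57}, {70, 72} × {x56, x57}, {70, 71} × {x56, x57, x58}, {70, 72} × {x56, x57, x58}, {70, 71, 72} × {x56, x57}, {70, 71, 72} × {x56, x57, x58}}; |τ_{X×Y}| = 25.

Enumerate products U × V with U ∈ τ_X, V ∈ τ_Y (deduplicated):
  ∅ × ∅ = {} (∅)
  {70} × {x58} = {(70,x58)}
  {70} × {x56, x57} = {(70,x56), (70,x57)}
  {70, 71} × {x58} = {(70,x58), (71,x58)}
  {70, 72} × {x58} = {(70,x58), (72,x58)}
  {70} × {x56, x57, x58} = {(70,x56), (70,x57), (70,x58)}
  {70, 71, 72} × {x58} = {(70,x58), (71,x58), (72,x58)}
  {70, 71} × {x56, x57} = {(70,x56), (70,x57), (71,x56), (71,x57)}
  {70, 72} × {x56, x57} = {(70,x56), (70,x57), (72,x56), (72,x57)}
  {70, 71} × {x56, x57, x58} = {(70,x56), (70,x57), (70,x58), (71,x56), (71,x57), (71,x58)}
  {70, 72} × {x56, x57, x58} = {(70,x56), (70,x57), (70,x58), (72,x56), (72,x57), (72,x58)}
  {70, 71, 72} × {x56, x57} = {(70,x56), (70,x57), (71,x56), (71,x57), (72,x56), (72,x57)}
  {70, 71, 72} × {x56, x57, x58} = {(70,x56), (70,x57), (70,x58), (71,x56), (71,x57), (71,x58), (72,x56), (72,x57), (72,x58)}
These 13 distinct sets form the basis B.
Close under arbitrary unions to get τ_{X×Y}; counting gives |τ_{X×Y}| = 25.


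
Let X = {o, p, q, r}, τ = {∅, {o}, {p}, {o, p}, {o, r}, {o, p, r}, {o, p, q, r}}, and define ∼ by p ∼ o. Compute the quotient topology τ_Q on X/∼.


X/∼ = {[o=p], [q], [r]}; |τ_Q| = 4.

Equivalence classes: [o=p], [q], [r].
Quotient map π: X → X/∼ sends o ↦ [o=p], p ↦ [o=p], q ↦ [q], r ↦ [r].
For each subset V ⊆ X/∼, compute π^{-1}(V) ⊆ X and check whether π^{-1}(V) ∈ τ. V is open in τ_Q iff π^{-1}(V) ∈ τ.
  V = {}: π^{-1}(V) = ∅ ∈ τ ✓.
  V = {[o=p]}: π^{-1}(V) = {o, p} ∈ τ ✓.
  V = {[q]}: π^{-1}(V) = {q} ∉ τ ✗.
  V = {[o=p], [q]}: π^{-1}(V) = {o, p, q} ∉ τ ✗.
  V = {[r]}: π^{-1}(V) = {r} ∉ τ ✗.
  V = {[o=p], [r]}: π^{-1}(V) = {o, p, r} ∈ τ ✓.
  V = {[q], [r]}: π^{-1}(V) = {q, r} ∉ τ ✗.
  V = {[o=p], [q], [r]}: π^{-1}(V) = {o, p, q, r} ∈ τ ✓.
Open sets in the quotient: τ_Q = {{}, {[o=p]}, {[o=p], [r]}, {[o=p], [q], [r]}} (4 elements).


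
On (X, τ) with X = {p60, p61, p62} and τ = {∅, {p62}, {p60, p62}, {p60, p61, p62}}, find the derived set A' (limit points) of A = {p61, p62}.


A' = {p60, p61}

For each x ∈ X, list the open sets U ∈ τ with x ∈ U, then check whether U ∩ (A ∖ {x}) ≠ ∅ for every such U.
  x = p60: opens ∋ x are {p60, p62}, {p60, p61, p62}; each meets A ∖ {p60}, so x IS a limit point.
  x = p61: opens ∋ x are {p60, p61, p62}; each meets A ∖ {p61}, so x IS a limit point.
  x = p62: open {p62} ∋ x has {p62} ∩ (A ∖ {p62}) = ∅, so x is NOT a limit point.
Collecting: A' = {p60, p61}.


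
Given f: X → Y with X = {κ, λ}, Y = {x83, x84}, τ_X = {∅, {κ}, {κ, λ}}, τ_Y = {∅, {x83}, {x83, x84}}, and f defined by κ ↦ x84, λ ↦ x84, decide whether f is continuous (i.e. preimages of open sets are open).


f IS continuous.

Compute f^{-1}(U) for each U ∈ τ_Y:
  U = ∅: f^{-1}(U) = ∅ ∈ τ_X ✓.
  U = {x83}: f^{-1}(U) = ∅ ∈ τ_X ✓.
  U = {x83, x84}: f^{-1}(U) = {κ, λ} ∈ τ_X ✓.
Every preimage lies in τ_X, so f IS continuous.


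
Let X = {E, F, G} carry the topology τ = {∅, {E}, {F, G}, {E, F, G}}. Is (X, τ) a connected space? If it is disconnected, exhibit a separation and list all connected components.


(X, τ) is disconnected; components = [{E}, {F, G}].

Find clopen sets (U ∈ τ with X ∖ U ∈ τ):
  U = ∅, X ∖ U = {E, F, G} — both open, so U is clopen.
  U = {E}, X ∖ U = {F, G} — both open, so U is clopen.
  U = {F, G}, X ∖ U = {E} — both open, so U is clopen.
  U = {E, F, G}, X ∖ U = ∅ — both open, so U is clopen.
Nontrivial clopen(s) exist: e.g. {E}. So (X, τ) is disconnected.
Compute connected components by grouping points that agree on all clopens:
  component: {E}
  component: {F, G}


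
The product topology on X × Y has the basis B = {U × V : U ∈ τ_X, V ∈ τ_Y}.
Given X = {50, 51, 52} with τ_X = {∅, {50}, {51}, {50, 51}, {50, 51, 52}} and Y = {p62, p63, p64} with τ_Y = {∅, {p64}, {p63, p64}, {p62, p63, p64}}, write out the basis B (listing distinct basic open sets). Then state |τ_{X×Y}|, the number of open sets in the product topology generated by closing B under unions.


Basis B = {∅ × ∅, {50} × {p64}, {51} × {p64}, {50} × {p63, p64}, {50, 51} × {p64}, {51} × {p63, p64}, {50} × {p62, p63, p64}, {50, 51, 52} × {p64}, {51} × {p62, p63, p64}, {50, 51} × {p63, p64}, {50, 51} × {p62, p63, p64}, {50, 51, 52} × {p63, p64}, {50, 51, 52} × {p62, p63, p64}}; |τ_{X×Y}| = 30.

Enumerate products U × V with U ∈ τ_X, V ∈ τ_Y (deduplicated):
  ∅ × ∅ = {} (∅)
  {50} × {p64} = {(50,p64)}
  {51} × {p64} = {(51,p64)}
  {50} × {p63, p64} = {(50,p63), (50,p64)}
  {50, 51} × {p64} = {(50,p64), (51,p64)}
  {51} × {p63, p64} = {(51,p63), (51,p64)}
  {50} × {p62, p63, p64} = {(50,p62), (50,p63), (50,p64)}
  {50, 51, 52} × {p64} = {(50,p64), (51,p64), (52,p64)}
  {51} × {p62, p63, p64} = {(51,p62), (51,p63), (51,p64)}
  {50, 51} × {p63, p64} = {(50,p63), (50,p64), (51,p63), (51,p64)}
  {50, 51} × {p62, p63, p64} = {(50,p62), (50,p63), (50,p64), (51,p62), (51,p63), (51,p64)}
  {50, 51, 52} × {p63, p64} = {(50,p63), (50,p64), (51,p63), (51,p64), (52,p63), (52,p64)}
  {50, 51, 52} × {p62, p63, p64} = {(50,p62), (50,p63), (50,p64), (51,p62), (51,p63), (51,p64), (52,p62), (52,p63), (52,p64)}
These 13 distinct sets form the basis B.
Close under arbitrary unions to get τ_{X×Y}; counting gives |τ_{X×Y}| = 30.


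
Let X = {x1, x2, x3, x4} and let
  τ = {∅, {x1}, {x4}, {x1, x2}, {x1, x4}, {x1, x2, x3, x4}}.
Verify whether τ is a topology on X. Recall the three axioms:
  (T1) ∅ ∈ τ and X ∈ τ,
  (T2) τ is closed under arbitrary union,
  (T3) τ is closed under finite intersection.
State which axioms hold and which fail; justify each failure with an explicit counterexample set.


τ is NOT a topology on X.

Axiom (T1): ∅ ∈ τ? Yes; X ∈ τ? Yes.
Axiom (T2/T3): check pairwise unions and intersections of members of τ.
Counterexample for (T2): {x4} ∪ {x1, x2} = {x1, x2, x4} ∉ τ. Therefore τ is NOT a topology.


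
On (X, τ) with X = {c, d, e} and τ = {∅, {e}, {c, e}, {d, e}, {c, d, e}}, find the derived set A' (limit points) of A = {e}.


A' = {c, d}

For each x ∈ X, list the open sets U ∈ τ with x ∈ U, then check whether U ∩ (A ∖ {x}) ≠ ∅ for every such U.
  x = c: opens ∋ x are {c, e}, {c, d, e}; each meets A ∖ {c}, so x IS a limit point.
  x = d: opens ∋ x are {d, e}, {c, d, e}; each meets A ∖ {d}, so x IS a limit point.
  x = e: open {e} ∋ x has {e} ∩ (A ∖ {e}) = ∅, so x is NOT a limit point.
Collecting: A' = {c, d}.


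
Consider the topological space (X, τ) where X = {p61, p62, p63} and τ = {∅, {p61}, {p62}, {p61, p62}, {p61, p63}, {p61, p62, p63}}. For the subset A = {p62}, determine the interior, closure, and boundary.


int(A) = {p62}, cl(A) = {p62}, ∂A = ∅.

Closed sets in (X, τ) are complements of opens:
  closed(X, τ) = {∅, {p62}, {p63}, {p61, p63}, {p62, p63}, {p61, p62, p63}}.
int(A) = ⋃ {U ∈ τ : U ⊆ A}. Opens contained in A: ∅, {p62}.
Taking the union of these: int(A) = {p62}.
cl(A) = ⋂ {C closed : A ⊆ C}. Closed sets containing A: {p62}, {p62, p63}, {p61, p62, p63}.
Intersecting these: cl(A) = {p62}.
∂A = cl(A) ∖ int(A) = {p62} ∖ {p62} = ∅.


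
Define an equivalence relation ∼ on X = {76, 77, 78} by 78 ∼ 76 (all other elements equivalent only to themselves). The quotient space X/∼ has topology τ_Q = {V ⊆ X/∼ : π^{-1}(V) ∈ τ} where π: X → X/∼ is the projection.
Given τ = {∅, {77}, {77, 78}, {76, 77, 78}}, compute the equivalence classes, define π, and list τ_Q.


X/∼ = {[76=78], [77]}; |τ_Q| = 3.

Equivalence classes: [76=78], [77].
Quotient map π: X → X/∼ sends 76 ↦ [76=78], 77 ↦ [77], 78 ↦ [76=78].
For each subset V ⊆ X/∼, compute π^{-1}(V) ⊆ X and check whether π^{-1}(V) ∈ τ. V is open in τ_Q iff π^{-1}(V) ∈ τ.
  V = {}: π^{-1}(V) = ∅ ∈ τ ✓.
  V = {[76=78]}: π^{-1}(V) = {76, 78} ∉ τ ✗.
  V = {[77]}: π^{-1}(V) = {77} ∈ τ ✓.
  V = {[76=78], [77]}: π^{-1}(V) = {76, 77, 78} ∈ τ ✓.
Open sets in the quotient: τ_Q = {{}, {[77]}, {[76=78], [77]}} (3 elements).


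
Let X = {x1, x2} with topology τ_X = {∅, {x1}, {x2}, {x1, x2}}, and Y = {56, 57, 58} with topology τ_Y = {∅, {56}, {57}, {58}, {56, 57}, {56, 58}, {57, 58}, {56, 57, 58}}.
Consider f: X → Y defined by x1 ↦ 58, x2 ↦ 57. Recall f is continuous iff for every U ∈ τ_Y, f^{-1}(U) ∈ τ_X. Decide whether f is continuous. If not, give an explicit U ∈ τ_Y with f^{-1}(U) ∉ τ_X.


f IS continuous.

Compute f^{-1}(U) for each U ∈ τ_Y:
  U = ∅: f^{-1}(U) = ∅ ∈ τ_X ✓.
  U = {56}: f^{-1}(U) = ∅ ∈ τ_X ✓.
  U = {57}: f^{-1}(U) = {x2} ∈ τ_X ✓.
  U = {58}: f^{-1}(U) = {x1} ∈ τ_X ✓.
  U = {56, 57}: f^{-1}(U) = {x2} ∈ τ_X ✓.
  U = {56, 58}: f^{-1}(U) = {x1} ∈ τ_X ✓.
  U = {57, 58}: f^{-1}(U) = {x1, x2} ∈ τ_X ✓.
  U = {56, 57, 58}: f^{-1}(U) = {x1, x2} ∈ τ_X ✓.
Every preimage lies in τ_X, so f IS continuous.


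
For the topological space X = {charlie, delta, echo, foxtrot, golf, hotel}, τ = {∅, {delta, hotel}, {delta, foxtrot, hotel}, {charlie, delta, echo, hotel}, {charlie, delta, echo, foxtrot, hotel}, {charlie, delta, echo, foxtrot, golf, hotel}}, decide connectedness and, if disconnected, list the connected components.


(X, τ) is connected.

Find clopen sets (U ∈ τ with X ∖ U ∈ τ):
  U = ∅, X ∖ U = {charlie, delta, echo, foxtrot, golf, hotel} — both open, so U is clopen.
  U = {charlie, delta, echo, foxtrot, golf, hotel}, X ∖ U = ∅ — both open, so U is clopen.
Only trivial clopens (∅ and X) exist, so (X, τ) is connected.
Compute connected components by grouping points that agree on all clopens:
  component: {charlie, delta, echo, foxtrot, golf, hotel}


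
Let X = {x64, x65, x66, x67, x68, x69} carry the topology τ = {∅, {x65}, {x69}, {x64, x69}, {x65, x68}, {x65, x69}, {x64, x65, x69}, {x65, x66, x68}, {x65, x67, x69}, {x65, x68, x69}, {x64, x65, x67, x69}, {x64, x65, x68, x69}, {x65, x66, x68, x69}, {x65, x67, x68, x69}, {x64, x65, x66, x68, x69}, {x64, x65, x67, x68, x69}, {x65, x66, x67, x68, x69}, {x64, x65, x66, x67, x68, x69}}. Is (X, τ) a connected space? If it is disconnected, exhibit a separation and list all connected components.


(X, τ) is connected.

Find clopen sets (U ∈ τ with X ∖ U ∈ τ):
  U = ∅, X ∖ U = {x64, x65, x66, x67, x68, x69} — both open, so U is clopen.
  U = {x64, x65, x66, x67, x68, x69}, X ∖ U = ∅ — both open, so U is clopen.
Only trivial clopens (∅ and X) exist, so (X, τ) is connected.
Compute connected components by grouping points that agree on all clopens:
  component: {x64, x65, x66, x67, x68, x69}


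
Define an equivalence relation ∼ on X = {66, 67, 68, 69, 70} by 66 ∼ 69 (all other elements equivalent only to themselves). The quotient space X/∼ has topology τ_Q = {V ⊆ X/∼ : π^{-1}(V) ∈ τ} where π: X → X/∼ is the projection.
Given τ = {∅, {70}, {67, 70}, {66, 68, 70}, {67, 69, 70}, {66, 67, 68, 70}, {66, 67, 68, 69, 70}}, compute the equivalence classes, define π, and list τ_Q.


X/∼ = {[66=69], [67], [68], [70]}; |τ_Q| = 4.

Equivalence classes: [66=69], [67], [68], [70].
Quotient map π: X → X/∼ sends 66 ↦ [66=69], 67 ↦ [67], 68 ↦ [68], 69 ↦ [66=69], 70 ↦ [70].
For each subset V ⊆ X/∼, compute π^{-1}(V) ⊆ X and check whether π^{-1}(V) ∈ τ. V is open in τ_Q iff π^{-1}(V) ∈ τ.
  V = {}: π^{-1}(V) = ∅ ∈ τ ✓.
  V = {[66=69]}: π^{-1}(V) = {66, 69} ∉ τ ✗.
  V = {[67]}: π^{-1}(V) = {67} ∉ τ ✗.
  V = {[66=69], [67]}: π^{-1}(V) = {66, 67, 69} ∉ τ ✗.
  V = {[68]}: π^{-1}(V) = {68} ∉ τ ✗.
  V = {[66=69], [68]}: π^{-1}(V) = {66, 68, 69} ∉ τ ✗.
  V = {[67], [68]}: π^{-1}(V) = {67, 68} ∉ τ ✗.
  V = {[66=69], [67], [68]}: π^{-1}(V) = {66, 67, 68, 69} ∉ τ ✗.
  V = {[70]}: π^{-1}(V) = {70} ∈ τ ✓.
  V = {[66=69], [70]}: π^{-1}(V) = {66, 69, 70} ∉ τ ✗.
  V = {[67], [70]}: π^{-1}(V) = {67, 70} ∈ τ ✓.
  V = {[66=69], [67], [70]}: π^{-1}(V) = {66, 67, 69, 70} ∉ τ ✗.
  V = {[68], [70]}: π^{-1}(V) = {68, 70} ∉ τ ✗.
  V = {[66=69], [68], [70]}: π^{-1}(V) = {66, 68, 69, 70} ∉ τ ✗.
  V = {[67], [68], [70]}: π^{-1}(V) = {67, 68, 70} ∉ τ ✗.
  V = {[66=69], [67], [68], [70]}: π^{-1}(V) = {66, 67, 68, 69, 70} ∈ τ ✓.
Open sets in the quotient: τ_Q = {{}, {[70]}, {[67], [70]}, {[66=69], [67], [68], [70]}} (4 elements).


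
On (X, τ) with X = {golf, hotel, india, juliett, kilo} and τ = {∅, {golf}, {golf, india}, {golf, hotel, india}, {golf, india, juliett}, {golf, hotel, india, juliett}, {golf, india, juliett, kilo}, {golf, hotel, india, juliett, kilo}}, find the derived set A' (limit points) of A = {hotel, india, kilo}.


A' = {hotel, juliett, kilo}

For each x ∈ X, list the open sets U ∈ τ with x ∈ U, then check whether U ∩ (A ∖ {x}) ≠ ∅ for every such U.
  x = golf: open {golf} ∋ x has {golf} ∩ (A ∖ {golf}) = ∅, so x is NOT a limit point.
  x = hotel: opens ∋ x are {golf, hotel, india}, {golf, hotel, india, juliett}, {golf, hotel, india, juliett, kilo}; each meets A ∖ {hotel}, so x IS a limit point.
  x = india: open {golf, india} ∋ x has {golf, india} ∩ (A ∖ {india}) = ∅, so x is NOT a limit point.
  x = juliett: opens ∋ x are {golf, india, juliett}, {golf, hotel, india, juliett}, {golf, india, juliett, kilo}, {golf, hotel, india, juliett, kilo}; each meets A ∖ {juliett}, so x IS a limit point.
  x = kilo: opens ∋ x are {golf, india, juliett, kilo}, {golf, hotel, india, juliett, kilo}; each meets A ∖ {kilo}, so x IS a limit point.
Collecting: A' = {hotel, juliett, kilo}.


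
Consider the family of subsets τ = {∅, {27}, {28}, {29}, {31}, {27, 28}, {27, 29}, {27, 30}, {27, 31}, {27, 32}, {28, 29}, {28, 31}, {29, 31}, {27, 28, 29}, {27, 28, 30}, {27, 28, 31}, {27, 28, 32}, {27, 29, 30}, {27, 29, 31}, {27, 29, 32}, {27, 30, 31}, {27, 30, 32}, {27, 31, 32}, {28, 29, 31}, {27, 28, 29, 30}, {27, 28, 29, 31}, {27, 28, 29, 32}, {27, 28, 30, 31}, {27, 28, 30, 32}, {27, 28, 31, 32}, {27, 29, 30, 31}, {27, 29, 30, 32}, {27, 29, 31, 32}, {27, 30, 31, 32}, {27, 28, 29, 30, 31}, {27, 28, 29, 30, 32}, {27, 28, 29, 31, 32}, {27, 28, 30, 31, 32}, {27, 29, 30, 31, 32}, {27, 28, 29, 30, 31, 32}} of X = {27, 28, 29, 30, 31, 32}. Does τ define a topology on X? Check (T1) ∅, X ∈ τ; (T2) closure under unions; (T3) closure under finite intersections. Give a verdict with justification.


τ IS a topology on X.

Axiom (T1): ∅ ∈ τ? Yes; X ∈ τ? Yes.
Axiom (T2/T3): check pairwise unions and intersections of members of τ.
All pairwise intersections and unions checked — each lies in τ. Therefore τ satisfies (T1), (T2), (T3): it IS a topology on X.


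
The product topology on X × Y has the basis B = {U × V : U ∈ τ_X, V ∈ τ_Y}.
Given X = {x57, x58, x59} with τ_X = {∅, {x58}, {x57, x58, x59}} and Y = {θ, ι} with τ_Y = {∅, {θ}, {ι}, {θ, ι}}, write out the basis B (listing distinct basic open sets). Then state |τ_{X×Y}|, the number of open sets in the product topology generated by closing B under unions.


Basis B = {∅ × ∅, {x58} × {θ}, {x58} × {ι}, {x58} × {θ, ι}, {x57, x58, x59} × {θ}, {x57, x58, x59} × {ι}, {x57, x58, x59} × {θ, ι}}; |τ_{X×Y}| = 9.

Enumerate products U × V with U ∈ τ_X, V ∈ τ_Y (deduplicated):
  ∅ × ∅ = {} (∅)
  {x58} × {θ} = {(x58,θ)}
  {x58} × {ι} = {(x58,ι)}
  {x58} × {θ, ι} = {(x58,θ), (x58,ι)}
  {x57, x58, x59} × {θ} = {(x57,θ), (x58,θ), (x59,θ)}
  {x57, x58, x59} × {ι} = {(x57,ι), (x58,ι), (x59,ι)}
  {x57, x58, x59} × {θ, ι} = {(x57,θ), (x57,ι), (x58,θ), (x58,ι), (x59,θ), (x59,ι)}
These 7 distinct sets form the basis B.
Close under arbitrary unions to get τ_{X×Y}; counting gives |τ_{X×Y}| = 9.


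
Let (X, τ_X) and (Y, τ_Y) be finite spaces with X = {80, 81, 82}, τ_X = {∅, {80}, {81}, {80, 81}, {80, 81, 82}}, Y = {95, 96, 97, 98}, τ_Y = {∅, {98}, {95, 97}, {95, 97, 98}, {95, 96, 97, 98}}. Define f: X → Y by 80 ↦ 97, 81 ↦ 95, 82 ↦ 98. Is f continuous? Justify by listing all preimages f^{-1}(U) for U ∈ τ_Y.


f is NOT continuous.

Compute f^{-1}(U) for each U ∈ τ_Y:
  U = ∅: f^{-1}(U) = ∅ ∈ τ_X ✓.
  U = {98}: f^{-1}(U) = {82} ∉ τ_X ✗.
  U = {95, 97}: f^{-1}(U) = {80, 81} ∈ τ_X ✓.
  U = {95, 97, 98}: f^{-1}(U) = {80, 81, 82} ∈ τ_X ✓.
  U = {95, 96, 97, 98}: f^{-1}(U) = {80, 81, 82} ∈ τ_X ✓.
Found U = {98} with f^{-1}(U) = {82} not in τ_X. Therefore f is NOT continuous.


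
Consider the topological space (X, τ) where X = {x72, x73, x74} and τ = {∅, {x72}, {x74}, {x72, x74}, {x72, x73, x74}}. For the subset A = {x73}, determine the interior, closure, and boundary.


int(A) = ∅, cl(A) = {x73}, ∂A = {x73}.

Closed sets in (X, τ) are complements of opens:
  closed(X, τ) = {∅, {x73}, {x72, x73}, {x73, x74}, {x72, x73, x74}}.
int(A) = ⋃ {U ∈ τ : U ⊆ A}. Opens contained in A: ∅.
Taking the union of these: int(A) = ∅.
cl(A) = ⋂ {C closed : A ⊆ C}. Closed sets containing A: {x73}, {x72, x73}, {x73, x74}, {x72, x73, x74}.
Intersecting these: cl(A) = {x73}.
∂A = cl(A) ∖ int(A) = {x73} ∖ ∅ = {x73}.


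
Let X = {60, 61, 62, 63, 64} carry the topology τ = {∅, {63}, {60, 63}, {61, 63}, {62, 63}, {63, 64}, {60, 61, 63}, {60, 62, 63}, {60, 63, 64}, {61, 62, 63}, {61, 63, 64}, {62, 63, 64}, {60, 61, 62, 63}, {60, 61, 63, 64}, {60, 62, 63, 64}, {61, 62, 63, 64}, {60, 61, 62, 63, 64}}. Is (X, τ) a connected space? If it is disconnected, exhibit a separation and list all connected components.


(X, τ) is connected.

Find clopen sets (U ∈ τ with X ∖ U ∈ τ):
  U = ∅, X ∖ U = {60, 61, 62, 63, 64} — both open, so U is clopen.
  U = {60, 61, 62, 63, 64}, X ∖ U = ∅ — both open, so U is clopen.
Only trivial clopens (∅ and X) exist, so (X, τ) is connected.
Compute connected components by grouping points that agree on all clopens:
  component: {60, 61, 62, 63, 64}


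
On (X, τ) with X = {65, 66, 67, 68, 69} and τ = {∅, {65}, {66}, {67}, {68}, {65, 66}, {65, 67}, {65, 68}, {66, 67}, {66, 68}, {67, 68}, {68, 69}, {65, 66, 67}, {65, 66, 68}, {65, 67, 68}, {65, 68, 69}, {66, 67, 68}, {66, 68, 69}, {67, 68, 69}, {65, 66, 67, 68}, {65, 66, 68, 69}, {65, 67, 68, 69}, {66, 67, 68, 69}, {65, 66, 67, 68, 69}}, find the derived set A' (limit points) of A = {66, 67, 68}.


A' = {69}

For each x ∈ X, list the open sets U ∈ τ with x ∈ U, then check whether U ∩ (A ∖ {x}) ≠ ∅ for every such U.
  x = 65: open {65} ∋ x has {65} ∩ (A ∖ {65}) = ∅, so x is NOT a limit point.
  x = 66: open {66} ∋ x has {66} ∩ (A ∖ {66}) = ∅, so x is NOT a limit point.
  x = 67: open {67} ∋ x has {67} ∩ (A ∖ {67}) = ∅, so x is NOT a limit point.
  x = 68: open {68} ∋ x has {68} ∩ (A ∖ {68}) = ∅, so x is NOT a limit point.
  x = 69: opens ∋ x are {68, 69}, {65, 68, 69}, {66, 68, 69}, {67, 68, 69}, {65, 66, 68, 69}, {65, 67, 68, 69}, {66, 67, 68, 69}, {65, 66, 67, 68, 69}; each meets A ∖ {69}, so x IS a limit point.
Collecting: A' = {69}.


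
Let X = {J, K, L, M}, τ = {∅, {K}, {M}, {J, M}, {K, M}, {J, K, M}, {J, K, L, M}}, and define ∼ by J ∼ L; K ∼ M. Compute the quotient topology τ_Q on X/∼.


X/∼ = {[J=L], [K=M]}; |τ_Q| = 3.

Equivalence classes: [J=L], [K=M].
Quotient map π: X → X/∼ sends J ↦ [J=L], K ↦ [K=M], L ↦ [J=L], M ↦ [K=M].
For each subset V ⊆ X/∼, compute π^{-1}(V) ⊆ X and check whether π^{-1}(V) ∈ τ. V is open in τ_Q iff π^{-1}(V) ∈ τ.
  V = {}: π^{-1}(V) = ∅ ∈ τ ✓.
  V = {[J=L]}: π^{-1}(V) = {J, L} ∉ τ ✗.
  V = {[K=M]}: π^{-1}(V) = {K, M} ∈ τ ✓.
  V = {[J=L], [K=M]}: π^{-1}(V) = {J, K, L, M} ∈ τ ✓.
Open sets in the quotient: τ_Q = {{}, {[K=M]}, {[J=L], [K=M]}} (3 elements).


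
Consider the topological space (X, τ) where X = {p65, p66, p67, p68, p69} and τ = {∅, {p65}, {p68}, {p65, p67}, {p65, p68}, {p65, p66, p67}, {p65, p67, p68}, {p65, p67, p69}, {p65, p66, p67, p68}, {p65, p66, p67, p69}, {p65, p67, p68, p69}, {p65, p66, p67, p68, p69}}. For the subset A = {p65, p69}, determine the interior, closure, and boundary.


int(A) = {p65}, cl(A) = {p65, p66, p67, p69}, ∂A = {p66, p67, p69}.

Closed sets in (X, τ) are complements of opens:
  closed(X, τ) = {∅, {p66}, {p68}, {p69}, {p66, p68}, {p66, p69}, {p68, p69}, {p66, p67, p69}, {p66, p68, p69}, {p65, p66, p67, p69}, {p66, p67, p68, p69}, {p65, p66, p67, p68, p69}}.
int(A) = ⋃ {U ∈ τ : U ⊆ A}. Opens contained in A: ∅, {p65}.
Taking the union of these: int(A) = {p65}.
cl(A) = ⋂ {C closed : A ⊆ C}. Closed sets containing A: {p65, p66, p67, p69}, {p65, p66, p67, p68, p69}.
Intersecting these: cl(A) = {p65, p66, p67, p69}.
∂A = cl(A) ∖ int(A) = {p65, p66, p67, p69} ∖ {p65} = {p66, p67, p69}.


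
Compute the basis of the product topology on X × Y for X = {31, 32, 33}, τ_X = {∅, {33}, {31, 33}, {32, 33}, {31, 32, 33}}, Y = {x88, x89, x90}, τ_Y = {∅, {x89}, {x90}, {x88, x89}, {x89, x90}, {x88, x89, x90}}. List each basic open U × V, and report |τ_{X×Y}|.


Basis B = {∅ × ∅, {33} × {x89}, {33} × {x90}, {31, 33} × {x89}, {31, 33} × {x90}, {32, 33} × {x89}, {32, 33} × {x90}, {33} × {x88, x89}, {33} × {x89, x90}, {31, 32, 33} × {x89}, {31, 32, 33} × {x90}, {33} × {x88, x89, x90}, {31, 33} × {x88, x89}, {31, 33} × {x89, x90}, {32, 33} × {x88, x89}, {32, 33} × {x89, x90}, {31, 33} × {x88, x89, x90}, {31, 32, 33} × {x88, x89}, {31, 32, 33} × {x89, x90}, {32, 33} × {x88, x89, x90}, {31, 32, 33} × {x88, x89, x90}}; |τ_{X×Y}| = 70.

Enumerate products U × V with U ∈ τ_X, V ∈ τ_Y (deduplicated):
  ∅ × ∅ = {} (∅)
  {33} × {x89} = {(33,x89)}
  {33} × {x90} = {(33,x90)}
  {31, 33} × {x89} = {(31,x89), (33,x89)}
  {31, 33} × {x90} = {(31,x90), (33,x90)}
  {32, 33} × {x89} = {(32,x89), (33,x89)}
  {32, 33} × {x90} = {(32,x90), (33,x90)}
  {33} × {x88, x89} = {(33,x88), (33,x89)}
  {33} × {x89, x90} = {(33,x89), (33,x90)}
  {31, 32, 33} × {x89} = {(31,x89), (32,x89), (33,x89)}
  {31, 32, 33} × {x90} = {(31,x90), (32,x90), (33,x90)}
  {33} × {x88, x89, x90} = {(33,x88), (33,x89), (33,x90)}
  {31, 33} × {x88, x89} = {(31,x88), (31,x89), (33,x88), (33,x89)}
  {31, 33} × {x89, x90} = {(31,x89), (31,x90), (33,x89), (33,x90)}
  {32, 33} × {x88, x89} = {(32,x88), (32,x89), (33,x88), (33,x89)}
  {32, 33} × {x89, x90} = {(32,x89), (32,x90), (33,x89), (33,x90)}
  {31, 33} × {x88, x89, x90} = {(31,x88), (31,x89), (31,x90), (33,x88), (33,x89), (33,x90)}
  {31, 32, 33} × {x88, x89} = {(31,x88), (31,x89), (32,x88), (32,x89), (33,x88), (33,x89)}
  {31, 32, 33} × {x89, x90} = {(31,x89), (31,x90), (32,x89), (32,x90), (33,x89), (33,x90)}
  {32, 33} × {x88, x89, x90} = {(32,x88), (32,x89), (32,x90), (33,x88), (33,x89), (33,x90)}
  {31, 32, 33} × {x88, x89, x90} = {(31,x88), (31,x89), (31,x90), (32,x88), (32,x89), (32,x90), (33,x88), (33,x89), (33,x90)}
These 21 distinct sets form the basis B.
Close under arbitrary unions to get τ_{X×Y}; counting gives |τ_{X×Y}| = 70.


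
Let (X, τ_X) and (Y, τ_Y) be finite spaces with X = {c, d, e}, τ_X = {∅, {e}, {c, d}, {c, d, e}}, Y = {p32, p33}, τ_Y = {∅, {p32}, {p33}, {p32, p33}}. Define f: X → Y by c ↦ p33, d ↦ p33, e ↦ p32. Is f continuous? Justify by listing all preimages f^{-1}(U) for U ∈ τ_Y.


f IS continuous.

Compute f^{-1}(U) for each U ∈ τ_Y:
  U = ∅: f^{-1}(U) = ∅ ∈ τ_X ✓.
  U = {p32}: f^{-1}(U) = {e} ∈ τ_X ✓.
  U = {p33}: f^{-1}(U) = {c, d} ∈ τ_X ✓.
  U = {p32, p33}: f^{-1}(U) = {c, d, e} ∈ τ_X ✓.
Every preimage lies in τ_X, so f IS continuous.


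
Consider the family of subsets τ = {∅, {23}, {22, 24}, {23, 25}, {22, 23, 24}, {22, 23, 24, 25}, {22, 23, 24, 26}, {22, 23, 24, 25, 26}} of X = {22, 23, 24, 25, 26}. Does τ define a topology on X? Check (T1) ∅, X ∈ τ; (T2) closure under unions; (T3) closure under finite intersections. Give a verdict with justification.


τ IS a topology on X.

Axiom (T1): ∅ ∈ τ? Yes; X ∈ τ? Yes.
Axiom (T2/T3): check pairwise unions and intersections of members of τ.
All pairwise intersections and unions checked — each lies in τ. Therefore τ satisfies (T1), (T2), (T3): it IS a topology on X.


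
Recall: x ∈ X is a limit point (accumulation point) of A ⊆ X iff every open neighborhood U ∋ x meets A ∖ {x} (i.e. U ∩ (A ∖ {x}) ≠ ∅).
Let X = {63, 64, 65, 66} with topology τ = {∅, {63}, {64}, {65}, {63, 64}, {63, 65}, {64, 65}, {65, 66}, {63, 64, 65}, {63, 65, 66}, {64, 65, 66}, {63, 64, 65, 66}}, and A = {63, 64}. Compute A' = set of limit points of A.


A' = ∅

For each x ∈ X, list the open sets U ∈ τ with x ∈ U, then check whether U ∩ (A ∖ {x}) ≠ ∅ for every such U.
  x = 63: open {63} ∋ x has {63} ∩ (A ∖ {63}) = ∅, so x is NOT a limit point.
  x = 64: open {64} ∋ x has {64} ∩ (A ∖ {64}) = ∅, so x is NOT a limit point.
  x = 65: open {65} ∋ x has {65} ∩ (A ∖ {65}) = ∅, so x is NOT a limit point.
  x = 66: open {65, 66} ∋ x has {65, 66} ∩ (A ∖ {66}) = ∅, so x is NOT a limit point.
Collecting: A' = ∅.


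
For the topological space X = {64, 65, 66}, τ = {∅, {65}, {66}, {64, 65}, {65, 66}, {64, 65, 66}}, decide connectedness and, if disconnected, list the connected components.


(X, τ) is disconnected; components = [{66}, {64, 65}].

Find clopen sets (U ∈ τ with X ∖ U ∈ τ):
  U = ∅, X ∖ U = {64, 65, 66} — both open, so U is clopen.
  U = {66}, X ∖ U = {64, 65} — both open, so U is clopen.
  U = {64, 65}, X ∖ U = {66} — both open, so U is clopen.
  U = {64, 65, 66}, X ∖ U = ∅ — both open, so U is clopen.
Nontrivial clopen(s) exist: e.g. {66}. So (X, τ) is disconnected.
Compute connected components by grouping points that agree on all clopens:
  component: {66}
  component: {64, 65}


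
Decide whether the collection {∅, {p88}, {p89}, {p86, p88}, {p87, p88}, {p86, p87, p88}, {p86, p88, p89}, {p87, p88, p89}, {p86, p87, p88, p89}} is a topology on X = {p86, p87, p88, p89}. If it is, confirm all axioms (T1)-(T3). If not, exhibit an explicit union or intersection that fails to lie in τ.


τ is NOT a topology on X.

Axiom (T1): ∅ ∈ τ? Yes; X ∈ τ? Yes.
Axiom (T2/T3): check pairwise unions and intersections of members of τ.
Counterexample for (T2): {p88} ∪ {p89} = {p88, p89} ∉ τ. Therefore τ is NOT a topology.


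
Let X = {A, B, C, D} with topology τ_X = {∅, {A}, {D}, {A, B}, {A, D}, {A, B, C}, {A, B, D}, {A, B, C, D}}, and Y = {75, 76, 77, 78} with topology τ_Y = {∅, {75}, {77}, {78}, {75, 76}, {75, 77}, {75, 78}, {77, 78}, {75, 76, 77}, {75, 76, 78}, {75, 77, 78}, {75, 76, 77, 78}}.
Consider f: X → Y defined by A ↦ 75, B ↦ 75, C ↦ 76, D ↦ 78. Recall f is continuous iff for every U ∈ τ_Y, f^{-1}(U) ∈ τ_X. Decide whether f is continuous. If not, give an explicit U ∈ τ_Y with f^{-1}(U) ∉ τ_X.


f IS continuous.

Compute f^{-1}(U) for each U ∈ τ_Y:
  U = ∅: f^{-1}(U) = ∅ ∈ τ_X ✓.
  U = {75}: f^{-1}(U) = {A, B} ∈ τ_X ✓.
  U = {77}: f^{-1}(U) = ∅ ∈ τ_X ✓.
  U = {78}: f^{-1}(U) = {D} ∈ τ_X ✓.
  U = {75, 76}: f^{-1}(U) = {A, B, C} ∈ τ_X ✓.
  U = {75, 77}: f^{-1}(U) = {A, B} ∈ τ_X ✓.
  U = {75, 78}: f^{-1}(U) = {A, B, D} ∈ τ_X ✓.
  U = {77, 78}: f^{-1}(U) = {D} ∈ τ_X ✓.
  U = {75, 76, 77}: f^{-1}(U) = {A, B, C} ∈ τ_X ✓.
  U = {75, 76, 78}: f^{-1}(U) = {A, B, C, D} ∈ τ_X ✓.
  U = {75, 77, 78}: f^{-1}(U) = {A, B, D} ∈ τ_X ✓.
  U = {75, 76, 77, 78}: f^{-1}(U) = {A, B, C, D} ∈ τ_X ✓.
Every preimage lies in τ_X, so f IS continuous.


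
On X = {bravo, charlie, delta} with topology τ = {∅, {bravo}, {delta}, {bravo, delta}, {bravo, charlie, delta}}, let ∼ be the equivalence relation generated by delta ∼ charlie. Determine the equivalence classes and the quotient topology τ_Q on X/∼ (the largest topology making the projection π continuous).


X/∼ = {[bravo], [charlie=delta]}; |τ_Q| = 3.

Equivalence classes: [bravo], [charlie=delta].
Quotient map π: X → X/∼ sends bravo ↦ [bravo], charlie ↦ [charlie=delta], delta ↦ [charlie=delta].
For each subset V ⊆ X/∼, compute π^{-1}(V) ⊆ X and check whether π^{-1}(V) ∈ τ. V is open in τ_Q iff π^{-1}(V) ∈ τ.
  V = {}: π^{-1}(V) = ∅ ∈ τ ✓.
  V = {[bravo]}: π^{-1}(V) = {bravo} ∈ τ ✓.
  V = {[charlie=delta]}: π^{-1}(V) = {charlie, delta} ∉ τ ✗.
  V = {[bravo], [charlie=delta]}: π^{-1}(V) = {bravo, charlie, delta} ∈ τ ✓.
Open sets in the quotient: τ_Q = {{}, {[bravo]}, {[bravo], [charlie=delta]}} (3 elements).


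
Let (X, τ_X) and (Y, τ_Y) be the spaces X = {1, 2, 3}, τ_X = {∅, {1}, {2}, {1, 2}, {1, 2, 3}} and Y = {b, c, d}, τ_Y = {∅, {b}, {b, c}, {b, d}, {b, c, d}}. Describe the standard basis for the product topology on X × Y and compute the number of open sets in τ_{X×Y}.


Basis B = {∅ × ∅, {1} × {b}, {2} × {b}, {1} × {b, c}, {1} × {b, d}, {1, 2} × {b}, {2} × {b, c}, {2} × {b, d}, {1} × {b, c, d}, {1, 2, 3} × {b}, {2} × {b, c, d}, {1, 2} × {b, c}, {1, 2} × {b, d}, {1, 2} × {b, c, d}, {1, 2, 3} × {b, c}, {1, 2, 3} × {b, d}, {1, 2, 3} × {b, c, d}}; |τ_{X×Y}| = 50.

Enumerate products U × V with U ∈ τ_X, V ∈ τ_Y (deduplicated):
  ∅ × ∅ = {} (∅)
  {1} × {b} = {(1,b)}
  {2} × {b} = {(2,b)}
  {1} × {b, c} = {(1,b), (1,c)}
  {1} × {b, d} = {(1,b), (1,d)}
  {1, 2} × {b} = {(1,b), (2,b)}
  {2} × {b, c} = {(2,b), (2,c)}
  {2} × {b, d} = {(2,b), (2,d)}
  {1} × {b, c, d} = {(1,b), (1,c), (1,d)}
  {1, 2, 3} × {b} = {(1,b), (2,b), (3,b)}
  {2} × {b, c, d} = {(2,b), (2,c), (2,d)}
  {1, 2} × {b, c} = {(1,b), (1,c), (2,b), (2,c)}
  {1, 2} × {b, d} = {(1,b), (1,d), (2,b), (2,d)}
  {1, 2} × {b, c, d} = {(1,b), (1,c), (1,d), (2,b), (2,c), (2,d)}
  {1, 2, 3} × {b, c} = {(1,b), (1,c), (2,b), (2,c), (3,b), (3,c)}
  {1, 2, 3} × {b, d} = {(1,b), (1,d), (2,b), (2,d), (3,b), (3,d)}
  {1, 2, 3} × {b, c, d} = {(1,b), (1,c), (1,d), (2,b), (2,c), (2,d), (3,b), (3,c), (3,d)}
These 17 distinct sets form the basis B.
Close under arbitrary unions to get τ_{X×Y}; counting gives |τ_{X×Y}| = 50.


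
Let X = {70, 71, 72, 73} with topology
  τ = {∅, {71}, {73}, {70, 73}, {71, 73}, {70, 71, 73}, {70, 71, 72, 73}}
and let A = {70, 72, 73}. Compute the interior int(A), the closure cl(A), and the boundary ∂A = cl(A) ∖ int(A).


int(A) = {70, 73}, cl(A) = {70, 72, 73}, ∂A = {72}.

Closed sets in (X, τ) are complements of opens:
  closed(X, τ) = {∅, {72}, {70, 72}, {71, 72}, {70, 71, 72}, {70, 72, 73}, {70, 71, 72, 73}}.
int(A) = ⋃ {U ∈ τ : U ⊆ A}. Opens contained in A: ∅, {73}, {70, 73}.
Taking the union of these: int(A) = {70, 73}.
cl(A) = ⋂ {C closed : A ⊆ C}. Closed sets containing A: {70, 72, 73}, {70, 71, 72, 73}.
Intersecting these: cl(A) = {70, 72, 73}.
∂A = cl(A) ∖ int(A) = {70, 72, 73} ∖ {70, 73} = {72}.
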